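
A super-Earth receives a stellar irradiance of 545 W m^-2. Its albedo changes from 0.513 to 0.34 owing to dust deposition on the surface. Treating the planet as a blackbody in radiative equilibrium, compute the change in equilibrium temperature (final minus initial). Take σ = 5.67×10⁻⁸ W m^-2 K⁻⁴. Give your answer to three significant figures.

Initial: T₁ = [S(1−0.513)/(4σ)]^(1/4) = 185.0 K.
With α = 0.34, T₂ = 199.6 K.
Change: 199.6 − 185.0 = 14.60 K.

14.6 K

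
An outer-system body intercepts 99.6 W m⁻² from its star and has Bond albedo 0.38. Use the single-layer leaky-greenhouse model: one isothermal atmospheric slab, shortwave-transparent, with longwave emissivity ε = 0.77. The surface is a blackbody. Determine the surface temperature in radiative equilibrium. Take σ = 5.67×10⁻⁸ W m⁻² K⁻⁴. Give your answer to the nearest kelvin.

The planet radiates to space at T_e = [S(1−α)/(4σ)]^(1/4) = 128.5 K.
For a single slab of emissivity ε, T_s⁴ = 2T_e⁴/(2−ε); thus T_s = 128.5·(1.626)^(1/4) = 145.1 K.

145 K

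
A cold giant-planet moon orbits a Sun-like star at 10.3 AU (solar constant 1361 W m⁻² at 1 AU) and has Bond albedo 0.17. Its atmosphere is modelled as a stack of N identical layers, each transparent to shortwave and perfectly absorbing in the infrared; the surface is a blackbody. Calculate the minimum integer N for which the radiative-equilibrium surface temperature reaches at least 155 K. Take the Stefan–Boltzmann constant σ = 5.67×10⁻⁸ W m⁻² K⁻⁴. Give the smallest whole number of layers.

12

Flux at the orbit: S = 1361/(10.3)² = 12.83 W m⁻².
The effective emission temperature is T_e = [S(1−α)/(4σ)]^¼ = 82.78 K.
T_s = (N+1)^(1/4)·T_e ≥ 155 K requires N+1 ≥ (T_s/T_e)⁴ = (155/82.78)⁴ = 12.294.
So N ≥ 11.294; the smallest integer is N = 12.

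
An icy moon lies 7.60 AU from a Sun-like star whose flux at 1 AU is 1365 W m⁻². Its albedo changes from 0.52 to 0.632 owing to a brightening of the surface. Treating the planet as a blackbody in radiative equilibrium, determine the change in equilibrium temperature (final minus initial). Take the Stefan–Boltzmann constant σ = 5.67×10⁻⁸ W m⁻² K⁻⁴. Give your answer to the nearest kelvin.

By the inverse-square law, S = 1365/7.60² = 23.63 W m⁻².
Initial: T₁ = [S(1−0.52)/(4σ)]^(1/4) = 84.10 K.
Final:   T₂ = [S(1−0.632)/(4σ)]^(1/4) = 78.69 K.
ΔT = T₂ − T₁ = -5.405 K.

-5 kelvin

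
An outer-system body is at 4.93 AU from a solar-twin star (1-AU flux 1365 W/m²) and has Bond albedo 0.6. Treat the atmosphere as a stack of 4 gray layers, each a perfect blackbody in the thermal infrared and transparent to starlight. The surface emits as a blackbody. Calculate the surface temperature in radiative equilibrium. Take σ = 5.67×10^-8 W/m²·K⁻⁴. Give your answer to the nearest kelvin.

Irradiance scales as 1/d², so S = 1365 W/m² × (1/4.93)² = 56.16 W/m².
OLR = S(1−α)/4 = 5.616 W/m²; the top layer radiates at T_e = 99.76 K.
For an N-layer opaque stack, T_s⁴ = (N+1)T_e⁴, hence T_s = (5)^(1/4)×99.76 K = 149.2 K.

149 K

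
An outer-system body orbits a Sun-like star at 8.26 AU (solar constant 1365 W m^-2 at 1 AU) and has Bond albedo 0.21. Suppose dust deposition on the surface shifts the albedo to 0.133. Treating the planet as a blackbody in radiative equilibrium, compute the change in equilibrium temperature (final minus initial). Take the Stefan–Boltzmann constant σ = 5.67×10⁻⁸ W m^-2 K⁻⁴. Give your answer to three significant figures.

By the inverse-square law, S = 1365/8.26² = 20.01 W m^-2.
Initial: T₁ = [S(1−0.21)/(4σ)]^(1/4) = 91.37 K.
Final:   T₂ = [S(1−0.133)/(4σ)]^(1/4) = 93.52 K.
ΔT = T₂ − T₁ = 2.149 K.

2.15 K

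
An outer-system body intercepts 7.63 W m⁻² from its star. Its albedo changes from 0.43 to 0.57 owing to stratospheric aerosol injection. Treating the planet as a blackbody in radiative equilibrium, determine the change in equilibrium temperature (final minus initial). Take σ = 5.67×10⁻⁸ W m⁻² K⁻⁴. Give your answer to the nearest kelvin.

-5 K

Initial: T₁ = [S(1−0.43)/(4σ)]^(1/4) = 66.17 K.
After:  T₂ = [7.630·0.43/(4σ)]^(1/4) = 61.67 K.
Change: 61.67 − 66.17 = -4.502 K.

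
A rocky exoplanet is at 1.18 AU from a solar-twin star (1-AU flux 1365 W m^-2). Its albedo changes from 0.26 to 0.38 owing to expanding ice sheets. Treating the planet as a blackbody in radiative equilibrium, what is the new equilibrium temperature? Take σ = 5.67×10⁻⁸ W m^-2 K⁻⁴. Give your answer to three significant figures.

By the inverse-square law, S = 1365/1.18² = 980.3 W m^-2.
New equilibrium: T₂ = [(1−0.38)·980.3/(4σ)]^(1/4) = 227.5 K.

228 kelvin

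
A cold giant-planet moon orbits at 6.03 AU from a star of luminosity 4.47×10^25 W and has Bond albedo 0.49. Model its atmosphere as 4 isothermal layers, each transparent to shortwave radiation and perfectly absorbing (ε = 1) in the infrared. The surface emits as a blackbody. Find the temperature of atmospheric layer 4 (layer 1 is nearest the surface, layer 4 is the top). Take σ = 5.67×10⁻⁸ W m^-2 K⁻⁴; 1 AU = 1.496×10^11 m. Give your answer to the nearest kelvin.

d = 6.03 × 1.496×10^11 m = 9.021×10^11 m.
Spreading L over a sphere of radius d: S = 4.47×10^25/(4π·9.02×10^11²) = 4.371 W m^-2.
The effective emission temperature is T_e = [S(1−α)/(4σ)]^¼ = 55.99 K.
The net upward flux σT_e⁴ is constant between every pair of levels, so T_k⁴ = (N+1−k)T_e⁴.
T_4 = (1)^(1/4)·55.99 = 55.99 K.

56 K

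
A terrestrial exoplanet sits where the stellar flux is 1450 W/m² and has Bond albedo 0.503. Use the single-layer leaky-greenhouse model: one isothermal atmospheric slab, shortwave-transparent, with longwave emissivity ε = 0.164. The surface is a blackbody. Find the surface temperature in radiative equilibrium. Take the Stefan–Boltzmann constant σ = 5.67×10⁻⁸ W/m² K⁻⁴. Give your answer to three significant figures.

Effective emission temperature (TOA balance): σT_e⁴ = S(1−α)/4 = 180.2 W/m² → T_e = 237.4 K.
For a single slab of emissivity ε, T_s⁴ = 2T_e⁴/(2−ε); thus T_s = 237.4·(1.089)^(1/4) = 242.6 K.

243 K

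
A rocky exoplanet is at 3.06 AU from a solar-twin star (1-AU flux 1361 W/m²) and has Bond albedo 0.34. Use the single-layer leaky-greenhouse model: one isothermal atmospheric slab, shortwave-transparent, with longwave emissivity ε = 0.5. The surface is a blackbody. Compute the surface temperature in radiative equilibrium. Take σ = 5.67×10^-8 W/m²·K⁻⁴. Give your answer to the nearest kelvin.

Irradiance scales as 1/d², so S = 1361 W/m² × (1/3.06)² = 145.4 W/m².
At the top of the atmosphere, σT_e⁴ = S(1−α)/4 = 23.98 W/m², giving T_e = 143.4 K.
The surface balance (absorbed SW + ε·downward IR = σT_s⁴) with T_a⁴ = T_s⁴/2 reduces to T_s = T_e·[2/(2−ε)]^¼ = 154.1 K.

154 K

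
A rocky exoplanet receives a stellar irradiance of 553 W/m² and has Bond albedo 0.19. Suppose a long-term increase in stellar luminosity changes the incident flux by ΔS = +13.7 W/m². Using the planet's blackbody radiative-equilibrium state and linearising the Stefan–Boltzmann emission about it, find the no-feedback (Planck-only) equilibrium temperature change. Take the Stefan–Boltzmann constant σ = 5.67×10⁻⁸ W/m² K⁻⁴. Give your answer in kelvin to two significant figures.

1.3 K

The baseline emission temperature is T_e = 210.8 K.
TOA radiative forcing: ΔF = (1−α)ΔS/4 = 0.81·(+13.7)/4 = 2.774 W/m².
Planck response: λ_P = 4σT_e³ = 4·5.67×10⁻⁸·(210.8)³ = 2.125 W/m²/K.
ΔT₀ = ΔF/λ_P = 2.774/2.125 = 1.31 K.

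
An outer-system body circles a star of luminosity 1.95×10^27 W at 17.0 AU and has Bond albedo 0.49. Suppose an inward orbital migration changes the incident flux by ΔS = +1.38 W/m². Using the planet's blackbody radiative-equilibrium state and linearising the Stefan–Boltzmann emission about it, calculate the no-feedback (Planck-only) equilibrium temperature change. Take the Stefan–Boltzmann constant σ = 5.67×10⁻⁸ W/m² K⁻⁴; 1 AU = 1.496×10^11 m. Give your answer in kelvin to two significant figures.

1.2 K

Orbital distance: d = 17.0 AU = 2.543×10^12 m.
S = L/(4πd²) = 23.99 W/m².
The baseline emission temperature is T_e = 85.70 K.
TOA radiative forcing: ΔF = (1−α)ΔS/4 = 0.51·(+1.38)/4 = 0.1759 W/m².
Linearising σT⁴ gives d(σT⁴)/dT = 4σT_e³ = 0.1428 W/m² per K.
ΔT₀ = ΔF/λ_P = 0.1759/0.1428 = 1.23 K.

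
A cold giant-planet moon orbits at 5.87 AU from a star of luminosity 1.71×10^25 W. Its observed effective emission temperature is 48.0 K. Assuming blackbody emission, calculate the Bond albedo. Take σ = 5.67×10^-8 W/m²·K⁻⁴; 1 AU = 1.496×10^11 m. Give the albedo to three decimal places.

d = 5.87 × 1.496×10^11 m = 8.782×10^11 m.
S = L/(4πd²) = 1.765 W/m².
Rearranging the radiative balance, α = 1 − 4σT⁴/S.
4σT⁴ = 4·5.67×10⁻⁸·(48.0)⁴ = 1.204 W/m².
Hence α = 1 − 1.204/1.765 = 0.3177.

0.318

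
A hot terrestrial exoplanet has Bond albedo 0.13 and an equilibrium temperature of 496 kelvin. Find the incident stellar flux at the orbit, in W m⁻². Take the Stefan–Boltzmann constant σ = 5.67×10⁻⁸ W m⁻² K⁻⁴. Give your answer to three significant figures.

15800 W m⁻²

From S(1−α)/4 = σT⁴: S = 4σT⁴/(1−α).
The emitted flux is σT⁴ = 3432 W m⁻².
So S = 4×3432/(1−0.13) = 15780 W m⁻².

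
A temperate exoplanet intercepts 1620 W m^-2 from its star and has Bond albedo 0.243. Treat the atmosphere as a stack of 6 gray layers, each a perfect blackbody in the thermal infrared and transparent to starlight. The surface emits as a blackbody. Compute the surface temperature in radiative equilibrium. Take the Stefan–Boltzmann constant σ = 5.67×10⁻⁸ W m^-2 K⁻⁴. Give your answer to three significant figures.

441 K

Top-of-atmosphere balance: σT_e⁴ = S(1−α)/4 = 306.6 W m^-2 → T_e = 271.2 K.
For an N-layer opaque stack, T_s⁴ = (N+1)T_e⁴, hence T_s = (7)^(1/4)×271.2 K = 441.1 K.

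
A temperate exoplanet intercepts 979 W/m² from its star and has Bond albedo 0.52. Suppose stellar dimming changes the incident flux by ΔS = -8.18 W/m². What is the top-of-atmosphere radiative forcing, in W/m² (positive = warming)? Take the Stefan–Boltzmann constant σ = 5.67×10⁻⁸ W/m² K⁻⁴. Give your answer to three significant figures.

-0.982 W/m²

Only a fraction (1−α) is absorbed and it's spread over 4πR², so ΔF = (1−α)ΔS/4 = -0.9816 W/m².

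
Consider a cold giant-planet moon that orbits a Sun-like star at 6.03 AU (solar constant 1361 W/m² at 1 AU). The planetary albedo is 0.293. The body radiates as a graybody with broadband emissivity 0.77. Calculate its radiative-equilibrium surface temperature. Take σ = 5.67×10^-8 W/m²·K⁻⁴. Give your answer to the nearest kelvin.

111 kelvin

By the inverse-square law, S = 1361/6.03² = 37.43 W/m².
Averaging over the sphere, the absorbed flux is S(1−α)/4 = 6.616 W/m².
Radiative balance εσT⁴ = 6.616 gives T = [6.616/(0.77·σ)]^(1/4) = 110.9 K.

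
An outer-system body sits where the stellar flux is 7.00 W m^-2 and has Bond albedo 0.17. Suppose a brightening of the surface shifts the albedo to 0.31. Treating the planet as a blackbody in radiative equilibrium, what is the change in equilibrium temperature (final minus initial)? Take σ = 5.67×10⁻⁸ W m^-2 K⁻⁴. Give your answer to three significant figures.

-3.21 K

With α = 0.17, T₁ = 71.14 K.
After:  T₂ = [7.000·0.69/(4σ)]^(1/4) = 67.93 K.
ΔT = T₂ − T₁ = -3.211 K.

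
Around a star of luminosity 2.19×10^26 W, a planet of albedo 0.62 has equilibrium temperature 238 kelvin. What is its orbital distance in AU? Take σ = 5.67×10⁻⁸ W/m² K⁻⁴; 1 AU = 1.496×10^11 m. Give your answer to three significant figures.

The flux needed for this T is 4σT⁴/(1−0.62) = 1915 W/m².
Then d = [L/(4πS)]^(1/2) = 9.540×10^10 m, i.e. 0.6377 AU.

0.638 AU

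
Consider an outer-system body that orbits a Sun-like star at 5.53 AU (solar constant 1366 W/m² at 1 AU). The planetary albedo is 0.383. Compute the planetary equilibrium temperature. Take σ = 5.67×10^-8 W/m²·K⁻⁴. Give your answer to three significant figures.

105 K

Flux at the orbit: S = 1366/(5.53)² = 44.67 W/m².
Averaging over the sphere, the absorbed flux is S(1−α)/4 = 6.890 W/m².
Set σT⁴ = 6.890 → T = (6.890/σ)^(1/4) = 105.0 K.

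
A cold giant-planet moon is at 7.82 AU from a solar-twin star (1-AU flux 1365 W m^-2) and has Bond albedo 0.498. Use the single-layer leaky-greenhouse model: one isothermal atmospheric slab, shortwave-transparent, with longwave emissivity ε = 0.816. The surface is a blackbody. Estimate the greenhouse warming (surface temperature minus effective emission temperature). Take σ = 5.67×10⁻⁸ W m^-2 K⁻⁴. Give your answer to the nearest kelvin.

By the inverse-square law, S = 1365/7.82² = 22.32 W m^-2.
The planet radiates to space at T_e = [S(1−α)/(4σ)]^(1/4) = 83.84 K.
Surface balance with a leaky layer gives σT_s⁴ = σT_e⁴·2/(2−ε), so T_s = T_e·[2/(2−0.816)]^(1/4) = 95.58 K.
Greenhouse warming: T_s − T_e = 11.74 K.

12 kelvin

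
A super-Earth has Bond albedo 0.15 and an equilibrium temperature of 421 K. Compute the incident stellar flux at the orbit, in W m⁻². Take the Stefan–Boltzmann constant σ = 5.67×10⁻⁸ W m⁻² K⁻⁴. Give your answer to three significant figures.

From S(1−α)/4 = σT⁴: S = 4σT⁴/(1−α).
The emitted flux is σT⁴ = 1781 W m⁻².
So S = 4×1781/(1−0.15) = 8382 W m⁻².

8380 W m⁻²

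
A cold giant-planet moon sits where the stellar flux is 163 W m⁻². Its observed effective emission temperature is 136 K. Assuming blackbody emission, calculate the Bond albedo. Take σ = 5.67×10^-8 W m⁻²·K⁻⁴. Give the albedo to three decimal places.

0.524

From σT⁴ = S(1−α)/4 we invert for α: 1−α = 4σT⁴/S.
4σT⁴ = 4·5.67×10⁻⁸·(136)⁴ = 77.59 W m⁻².
Hence α = 1 − 77.59/163.0 = 0.5240.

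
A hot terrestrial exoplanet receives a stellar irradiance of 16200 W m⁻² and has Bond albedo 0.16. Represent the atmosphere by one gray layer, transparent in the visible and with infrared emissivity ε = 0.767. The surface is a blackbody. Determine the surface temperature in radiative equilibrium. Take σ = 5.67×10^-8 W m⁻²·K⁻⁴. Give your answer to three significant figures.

559 K

At the top of the atmosphere, σT_e⁴ = S(1−α)/4 = 3402 W m⁻², giving T_e = 494.9 K.
The surface balance (absorbed SW + ε·downward IR = σT_s⁴) with T_a⁴ = T_s⁴/2 reduces to T_s = T_e·[2/(2−ε)]^¼ = 558.5 K.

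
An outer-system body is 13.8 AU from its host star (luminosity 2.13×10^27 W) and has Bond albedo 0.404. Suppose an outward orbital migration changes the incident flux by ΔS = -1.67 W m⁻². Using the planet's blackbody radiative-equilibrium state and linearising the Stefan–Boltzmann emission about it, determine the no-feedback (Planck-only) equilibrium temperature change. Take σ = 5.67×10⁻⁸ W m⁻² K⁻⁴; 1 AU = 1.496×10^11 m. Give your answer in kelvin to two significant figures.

-1.1 kelvin

d = 13.8 × 1.496×10^11 m = 2.064×10^12 m.
Spreading L over a sphere of radius d: S = 2.13×10^27/(4π·2.06×10^12²) = 39.77 W m⁻².
Reference equilibrium: T_e = [S(1−α)/(4σ)]^(1/4) = 101.1 K.
ΔF = Δ[S(1−α)]/4 = (1−0.404)·-1.67/4 = -0.2488 W m⁻².
Linearising σT⁴ gives d(σT⁴)/dT = 4σT_e³ = 0.2344 W m⁻² per K.
ΔT₀ = ΔF/λ_P = -0.2488/0.2344 = -1.06 K.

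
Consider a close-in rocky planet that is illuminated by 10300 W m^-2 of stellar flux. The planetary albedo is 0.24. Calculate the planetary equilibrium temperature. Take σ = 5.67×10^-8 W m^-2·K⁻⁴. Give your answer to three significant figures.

The planet absorbs (1−α)S over its disc πR² and re-emits over 4πR², so the mean absorbed flux is (1−0.24)·10300/4 = 1957 W m^-2.
In equilibrium σT⁴ equals this, so T = 431.0 K.

431 kelvin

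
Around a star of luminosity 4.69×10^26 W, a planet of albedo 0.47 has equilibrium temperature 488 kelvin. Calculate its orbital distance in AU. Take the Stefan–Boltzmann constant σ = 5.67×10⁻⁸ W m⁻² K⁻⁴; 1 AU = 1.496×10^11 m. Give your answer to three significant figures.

Required flux: S = 4σT⁴/(1−α) = 24270 W m⁻².
From L = 4πd²S, d = √(4.69×10^26/(4π·24270)) = 3.922×10^10 m = 0.2621 AU.

0.262 AU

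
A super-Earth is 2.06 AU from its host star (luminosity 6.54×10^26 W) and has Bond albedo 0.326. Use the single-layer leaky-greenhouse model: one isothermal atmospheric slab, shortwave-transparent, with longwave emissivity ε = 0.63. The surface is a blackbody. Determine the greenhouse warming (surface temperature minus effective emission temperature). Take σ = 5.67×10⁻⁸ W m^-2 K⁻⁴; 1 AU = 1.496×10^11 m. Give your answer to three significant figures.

d = 2.06 × 1.496×10^11 m = 3.082×10^11 m.
S = L/(4πd²) = 548.0 W m^-2.
At the top of the atmosphere, σT_e⁴ = S(1−α)/4 = 92.34 W m^-2, giving T_e = 200.9 K.
Surface balance with a leaky layer gives σT_s⁴ = σT_e⁴·2/(2−ε), so T_s = T_e·[2/(2−0.63)]^(1/4) = 220.8 K.
Greenhouse warming: T_s − T_e = 19.93 K.

19.9 kelvin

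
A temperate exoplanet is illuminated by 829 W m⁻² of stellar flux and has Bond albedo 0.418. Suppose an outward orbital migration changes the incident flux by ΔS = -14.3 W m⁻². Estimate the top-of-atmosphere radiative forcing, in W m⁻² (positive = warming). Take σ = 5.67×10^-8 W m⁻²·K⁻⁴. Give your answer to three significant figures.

ΔF = Δ[S(1−α)]/4 = (1−0.418)·-14.3/4 = -2.081 W m⁻².

-2.08 W m⁻²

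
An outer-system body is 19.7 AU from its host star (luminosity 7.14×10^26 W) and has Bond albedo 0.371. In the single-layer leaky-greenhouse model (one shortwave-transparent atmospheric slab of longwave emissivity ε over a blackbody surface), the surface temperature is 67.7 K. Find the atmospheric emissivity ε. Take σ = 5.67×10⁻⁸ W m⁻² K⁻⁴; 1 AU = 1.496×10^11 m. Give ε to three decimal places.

0.273

Orbital distance: d = 19.7 AU = 2.947×10^12 m.
S = L/(4πd²) = 6.542 W m⁻².
First, T_e = [6.542·(1−0.371)/(4σ)]^(1/4) = 65.26 K.
T_s⁴ = T_e⁴·2/(2−ε) → ε = 2 − 2(T_e/T_s)⁴ = 2 − 2·(65.26/67.7)⁴ = 0.2727.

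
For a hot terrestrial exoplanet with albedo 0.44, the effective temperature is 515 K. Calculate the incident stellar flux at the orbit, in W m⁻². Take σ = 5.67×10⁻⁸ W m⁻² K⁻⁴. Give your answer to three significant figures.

Invert the energy balance for S: S = 4σT⁴/(1−α).
The emitted flux is σT⁴ = 3989 W m⁻².
So S = 4×3989/(1−0.44) = 28490 W m⁻².

28500 W m⁻²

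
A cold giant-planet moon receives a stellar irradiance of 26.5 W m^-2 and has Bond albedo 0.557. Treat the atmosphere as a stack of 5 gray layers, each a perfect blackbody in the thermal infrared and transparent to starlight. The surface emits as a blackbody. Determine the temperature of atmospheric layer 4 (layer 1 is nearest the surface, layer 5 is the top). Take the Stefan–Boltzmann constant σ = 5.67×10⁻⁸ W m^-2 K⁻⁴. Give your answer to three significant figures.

OLR = S(1−α)/4 = 2.935 W m^-2; the top layer radiates at T_e = 84.82 K.
In the N-layer model, layer k (counted from the surface) has T_k = (N+1−k)^(1/4)·T_e.
T_4 = (2)^(1/4)·84.82 = 100.9 K.

101 kelvin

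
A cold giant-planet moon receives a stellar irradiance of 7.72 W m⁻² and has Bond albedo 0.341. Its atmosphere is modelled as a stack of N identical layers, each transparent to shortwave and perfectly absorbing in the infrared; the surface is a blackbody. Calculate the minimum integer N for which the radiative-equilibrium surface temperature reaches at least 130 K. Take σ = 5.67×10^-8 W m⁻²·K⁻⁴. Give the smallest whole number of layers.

12

The effective emission temperature is T_e = [S(1−α)/(4σ)]^¼ = 68.82 K.
Since T_s⁴ = (N+1)T_e⁴, we need N ≥ (T_s/T_e)⁴ − 1 = 11.733.
The minimum whole number is N = 12.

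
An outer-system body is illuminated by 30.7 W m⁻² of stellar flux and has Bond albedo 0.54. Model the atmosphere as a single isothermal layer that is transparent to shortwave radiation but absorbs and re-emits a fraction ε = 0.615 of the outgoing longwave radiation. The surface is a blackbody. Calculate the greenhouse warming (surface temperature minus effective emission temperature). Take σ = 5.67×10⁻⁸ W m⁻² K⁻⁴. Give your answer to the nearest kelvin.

At the top of the atmosphere, σT_e⁴ = S(1−α)/4 = 3.530 W m⁻², giving T_e = 88.83 K.
The surface balance (absorbed SW + ε·downward IR = σT_s⁴) with T_a⁴ = T_s⁴/2 reduces to T_s = T_e·[2/(2−ε)]^¼ = 97.38 K.
Greenhouse warming: T_s − T_e = 8.547 K.

9 K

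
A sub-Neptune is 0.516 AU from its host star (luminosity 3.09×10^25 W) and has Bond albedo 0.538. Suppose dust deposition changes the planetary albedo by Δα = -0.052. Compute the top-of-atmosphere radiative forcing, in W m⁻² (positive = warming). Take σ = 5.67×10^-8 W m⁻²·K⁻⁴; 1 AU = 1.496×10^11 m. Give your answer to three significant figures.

5.36 W m⁻²

Orbital distance: d = 0.516 AU = 7.719×10^10 m.
Spreading L over a sphere of radius d: S = 3.09×10^25/(4π·7.72×10^10²) = 412.7 W m⁻².
TOA radiative forcing: ΔF = −S·Δα/4 = −412.7·(-0.052)/4 = 5.365 W m⁻².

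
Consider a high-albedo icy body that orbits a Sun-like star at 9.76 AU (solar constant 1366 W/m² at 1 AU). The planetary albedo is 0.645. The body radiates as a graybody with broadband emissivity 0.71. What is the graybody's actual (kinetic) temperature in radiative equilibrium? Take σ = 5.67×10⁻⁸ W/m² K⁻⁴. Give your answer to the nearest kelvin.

Flux at the orbit: S = 1366/(9.76)² = 14.34 W/m².
The planet absorbs (1−α)S over its disc πR² and re-emits over 4πR², so the mean absorbed flux is (1−0.645)·14.34/4 = 1.273 W/m².
Radiative balance εσT⁴ = 1.273 gives T = [1.273/(0.71·σ)]^(1/4) = 74.98 K.

75 K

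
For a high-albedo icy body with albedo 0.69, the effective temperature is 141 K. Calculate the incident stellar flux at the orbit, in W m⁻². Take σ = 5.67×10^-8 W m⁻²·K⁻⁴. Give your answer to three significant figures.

Invert the energy balance for S: S = 4σT⁴/(1−α).
σT⁴ = 5.67×10⁻⁸·(141)⁴ = 22.41 W m⁻².
So S = 4×22.41/(1−0.69) = 289.2 W m⁻².

289 W m⁻²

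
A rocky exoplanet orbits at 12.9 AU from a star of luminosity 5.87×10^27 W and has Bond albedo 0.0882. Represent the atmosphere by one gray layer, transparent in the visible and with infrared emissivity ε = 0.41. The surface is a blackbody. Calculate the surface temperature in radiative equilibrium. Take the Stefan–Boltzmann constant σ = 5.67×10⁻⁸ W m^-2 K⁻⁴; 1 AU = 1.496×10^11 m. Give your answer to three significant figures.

159 K

Orbital distance: d = 12.9 AU = 1.930×10^12 m.
Spreading L over a sphere of radius d: S = 5.87×10^27/(4π·1.93×10^12²) = 125.4 W m^-2.
The planet radiates to space at T_e = [S(1−α)/(4σ)]^(1/4) = 149.9 K.
The surface balance (absorbed SW + ε·downward IR = σT_s⁴) with T_a⁴ = T_s⁴/2 reduces to T_s = T_e·[2/(2−ε)]^¼ = 158.7 K.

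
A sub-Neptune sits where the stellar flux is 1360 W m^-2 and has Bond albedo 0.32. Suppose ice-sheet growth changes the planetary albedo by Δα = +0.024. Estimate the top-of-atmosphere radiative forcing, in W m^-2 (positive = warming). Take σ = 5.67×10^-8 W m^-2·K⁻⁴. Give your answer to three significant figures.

-8.16 W m^-2

The change in absorbed flux is Δ[S(1−α)/4] = −SΔα/4 = -8.160 W m^-2.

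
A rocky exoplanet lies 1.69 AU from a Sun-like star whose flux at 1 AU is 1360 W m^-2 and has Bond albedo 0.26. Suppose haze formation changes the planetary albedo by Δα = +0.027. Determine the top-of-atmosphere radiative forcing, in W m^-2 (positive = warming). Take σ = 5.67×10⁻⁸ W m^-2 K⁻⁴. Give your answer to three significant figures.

By the inverse-square law, S = 1360/1.69² = 476.2 W m^-2.
The change in absorbed flux is Δ[S(1−α)/4] = −SΔα/4 = -3.214 W m^-2.

-3.21 W m^-2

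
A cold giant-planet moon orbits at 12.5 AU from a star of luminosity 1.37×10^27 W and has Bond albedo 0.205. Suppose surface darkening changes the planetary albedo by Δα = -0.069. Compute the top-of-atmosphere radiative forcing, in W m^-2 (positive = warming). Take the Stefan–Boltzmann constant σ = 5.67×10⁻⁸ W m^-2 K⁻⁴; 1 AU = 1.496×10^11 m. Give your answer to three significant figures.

0.538 W m^-2

Orbital distance: d = 12.5 AU = 1.870×10^12 m.
Spreading L over a sphere of radius d: S = 1.37×10^27/(4π·1.87×10^12²) = 31.18 W m^-2.
The change in absorbed flux is Δ[S(1−α)/4] = −SΔα/4 = 0.5378 W m^-2.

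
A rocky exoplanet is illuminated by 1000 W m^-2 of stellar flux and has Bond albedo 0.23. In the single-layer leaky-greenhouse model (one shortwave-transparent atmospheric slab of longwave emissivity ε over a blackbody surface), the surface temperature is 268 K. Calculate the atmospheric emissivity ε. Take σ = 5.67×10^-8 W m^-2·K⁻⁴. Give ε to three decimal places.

Effective temperature: T_e = [S(1−α)/(4σ)]^(1/4) = 241.4 K.
Inverting T_s⁴ = 2T_e⁴/(2−ε): (T_e/T_s)⁴ = 0.6581, so ε = 2(1 − 0.6581) = 0.6837.

0.684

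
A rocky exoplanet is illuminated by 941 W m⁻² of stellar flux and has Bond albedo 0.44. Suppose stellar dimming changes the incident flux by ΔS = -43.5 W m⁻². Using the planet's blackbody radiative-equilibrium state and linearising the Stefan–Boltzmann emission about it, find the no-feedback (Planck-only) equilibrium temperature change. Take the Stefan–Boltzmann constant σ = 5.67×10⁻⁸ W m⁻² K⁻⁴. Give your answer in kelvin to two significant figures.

Unperturbed T_e = [941.0·(1−0.44)/(4σ)]^¼ = 219.6 K.
TOA radiative forcing: ΔF = (1−α)ΔS/4 = 0.56·(-43.5)/4 = -6.090 W m⁻².
The Planck feedback parameter is 4σT_e³ = 2.400 W m⁻²/K.
Hence the no-feedback warming is ΔF/(4σT_e³) = -2.54 K.

-2.5 K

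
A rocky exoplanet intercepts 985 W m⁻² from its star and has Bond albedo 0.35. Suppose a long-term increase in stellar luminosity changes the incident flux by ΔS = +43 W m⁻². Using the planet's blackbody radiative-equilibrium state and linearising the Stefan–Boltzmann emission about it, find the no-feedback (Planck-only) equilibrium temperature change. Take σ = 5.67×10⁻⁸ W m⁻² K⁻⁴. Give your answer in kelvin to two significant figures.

Unperturbed T_e = [985.0·(1−0.35)/(4σ)]^¼ = 230.5 K.
Only a fraction (1−α) is absorbed and it's spread over 4πR², so ΔF = (1−α)ΔS/4 = 6.987 W m⁻².
Planck response: λ_P = 4σT_e³ = 4·5.67×10⁻⁸·(230.5)³ = 2.778 W m⁻²/K.
ΔT₀ = ΔF/λ_P = 6.987/2.778 = 2.52 K.

2.5 K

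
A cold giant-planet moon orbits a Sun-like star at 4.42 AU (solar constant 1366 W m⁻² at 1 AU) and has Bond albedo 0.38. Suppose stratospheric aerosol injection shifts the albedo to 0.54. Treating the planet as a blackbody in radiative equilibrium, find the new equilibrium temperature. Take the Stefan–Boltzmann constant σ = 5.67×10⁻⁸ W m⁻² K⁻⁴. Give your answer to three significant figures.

109 K

Irradiance scales as 1/d², so S = 1366 W m⁻² × (1/4.42)² = 69.92 W m⁻².
T₂ = [S(1−α₂)/(4σ)]^(1/4) = [69.92·0.46/(4σ)]^(1/4) = 109.1 K.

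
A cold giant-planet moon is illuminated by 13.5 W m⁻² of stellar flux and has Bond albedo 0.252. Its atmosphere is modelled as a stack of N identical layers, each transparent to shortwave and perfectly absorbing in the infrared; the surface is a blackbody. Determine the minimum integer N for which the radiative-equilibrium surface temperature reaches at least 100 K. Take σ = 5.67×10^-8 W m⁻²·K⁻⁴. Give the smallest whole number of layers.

OLR = S(1−α)/4 = 2.525 W m⁻²; the top layer radiates at T_e = 81.69 K.
T_s = (N+1)^(1/4)·T_e ≥ 100 K requires N+1 ≥ (T_s/T_e)⁴ = (100/81.69)⁴ = 2.246.
The minimum whole number is N = 2.

2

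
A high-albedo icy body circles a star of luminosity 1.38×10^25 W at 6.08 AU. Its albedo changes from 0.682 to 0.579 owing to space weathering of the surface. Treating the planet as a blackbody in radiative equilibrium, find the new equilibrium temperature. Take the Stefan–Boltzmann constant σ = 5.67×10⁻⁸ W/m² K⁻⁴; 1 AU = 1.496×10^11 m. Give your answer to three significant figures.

39.6 kelvin

d = 6.08 × 1.496×10^11 m = 9.096×10^11 m.
Flux at the orbit: S = L/(4πd²) = 1.38×10^25/(4π·(9.10×10^11)²) = 1.327 W/m².
With the new albedo, S(1−α₂)/4 = 0.1397 W/m², so T₂ = 39.62 K.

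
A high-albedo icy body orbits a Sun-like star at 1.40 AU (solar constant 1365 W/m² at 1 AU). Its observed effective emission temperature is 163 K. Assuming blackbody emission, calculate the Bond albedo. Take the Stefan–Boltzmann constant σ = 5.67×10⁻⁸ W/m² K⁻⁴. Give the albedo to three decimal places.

Irradiance scales as 1/d², so S = 1365 W/m² × (1/1.40)² = 696.4 W/m².
Rearranging the radiative balance, α = 1 − 4σT⁴/S.
4σT⁴ = 4·5.67×10⁻⁸·(163)⁴ = 160.1 W/m².
1−α = 160.1/696.4 = 0.2299, so α = 0.7701.

0.770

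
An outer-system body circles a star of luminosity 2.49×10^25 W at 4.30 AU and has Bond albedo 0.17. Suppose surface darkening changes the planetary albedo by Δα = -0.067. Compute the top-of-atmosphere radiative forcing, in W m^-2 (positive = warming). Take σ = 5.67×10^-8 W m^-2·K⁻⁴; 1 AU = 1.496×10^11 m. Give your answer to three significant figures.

d = 4.30 × 1.496×10^11 m = 6.433×10^11 m.
Spreading L over a sphere of radius d: S = 2.49×10^25/(4π·6.43×10^11²) = 4.788 W m^-2.
ΔF = −(S/4)Δα = −(4.788/4)×(-0.067) = 0.08021 W m^-2.

0.0802 W m^-2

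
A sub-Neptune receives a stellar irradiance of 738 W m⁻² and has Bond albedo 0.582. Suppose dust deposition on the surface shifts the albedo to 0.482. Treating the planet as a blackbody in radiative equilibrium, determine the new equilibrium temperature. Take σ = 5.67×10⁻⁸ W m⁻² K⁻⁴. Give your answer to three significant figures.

New equilibrium: T₂ = [(1−0.482)·738.0/(4σ)]^(1/4) = 202.6 K.

203 K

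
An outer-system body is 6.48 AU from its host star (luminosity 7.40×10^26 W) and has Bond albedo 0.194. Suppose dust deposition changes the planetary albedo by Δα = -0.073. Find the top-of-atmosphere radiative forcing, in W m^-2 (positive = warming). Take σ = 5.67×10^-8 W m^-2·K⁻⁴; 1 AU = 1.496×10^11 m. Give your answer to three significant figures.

Orbital distance: d = 6.48 AU = 9.694×10^11 m.
Flux at the orbit: S = L/(4πd²) = 7.40×10^26/(4π·(9.69×10^11)²) = 62.66 W m^-2.
The change in absorbed flux is Δ[S(1−α)/4] = −SΔα/4 = 1.144 W m^-2.

1.14 W m^-2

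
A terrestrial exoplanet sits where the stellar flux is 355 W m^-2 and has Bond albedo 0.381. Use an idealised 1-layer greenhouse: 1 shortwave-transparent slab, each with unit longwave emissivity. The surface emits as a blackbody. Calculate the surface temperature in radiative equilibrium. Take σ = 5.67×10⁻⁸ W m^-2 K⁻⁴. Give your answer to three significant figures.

210 kelvin

Top-of-atmosphere balance: σT_e⁴ = S(1−α)/4 = 54.94 W m^-2 → T_e = 176.4 K.
For an N-layer opaque stack, T_s⁴ = (N+1)T_e⁴, hence T_s = (2)^(1/4)×176.4 K = 209.8 K.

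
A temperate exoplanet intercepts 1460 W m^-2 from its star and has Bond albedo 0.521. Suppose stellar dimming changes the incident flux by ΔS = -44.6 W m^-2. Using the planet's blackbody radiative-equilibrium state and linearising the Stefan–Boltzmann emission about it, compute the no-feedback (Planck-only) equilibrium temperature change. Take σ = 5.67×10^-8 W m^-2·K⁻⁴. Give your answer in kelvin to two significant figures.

Reference equilibrium: T_e = [S(1−α)/(4σ)]^(1/4) = 235.6 K.
Only a fraction (1−α) is absorbed and it's spread over 4πR², so ΔF = (1−α)ΔS/4 = -5.341 W m^-2.
Linearising σT⁴ gives d(σT⁴)/dT = 4σT_e³ = 2.968 W m^-2 per K.
So ΔT₀ = -5.341/2.968 = -1.80 K.

-1.8 K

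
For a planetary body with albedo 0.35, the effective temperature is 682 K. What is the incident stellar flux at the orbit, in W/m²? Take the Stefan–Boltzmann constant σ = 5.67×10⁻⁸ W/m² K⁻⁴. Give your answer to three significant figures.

75500 W/m²

Invert the energy balance for S: S = 4σT⁴/(1−α).
σT⁴ = 5.67×10⁻⁸·(682)⁴ = 12270 W/m².
S = 4·12270/0.65 = 75490 W/m².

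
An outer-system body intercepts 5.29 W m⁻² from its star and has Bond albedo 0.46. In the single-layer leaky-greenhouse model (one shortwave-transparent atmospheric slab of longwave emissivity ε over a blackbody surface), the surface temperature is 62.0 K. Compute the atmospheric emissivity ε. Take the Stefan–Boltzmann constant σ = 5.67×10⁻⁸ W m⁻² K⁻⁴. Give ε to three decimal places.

0.295

First, T_e = [5.290·(1−0.46)/(4σ)]^(1/4) = 59.57 K.
Inverting T_s⁴ = 2T_e⁴/(2−ε): (T_e/T_s)⁴ = 0.8524, so ε = 2(1 − 0.8524) = 0.2952.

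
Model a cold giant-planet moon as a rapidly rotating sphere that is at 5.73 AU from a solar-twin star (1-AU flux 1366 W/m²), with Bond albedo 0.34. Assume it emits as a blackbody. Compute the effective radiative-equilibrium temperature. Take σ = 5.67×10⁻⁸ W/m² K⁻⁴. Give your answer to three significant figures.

By the inverse-square law, S = 1366/5.73² = 41.60 W/m².
Averaging over the sphere, the absorbed flux is S(1−α)/4 = 6.865 W/m².
In equilibrium σT⁴ equals this, so T = 104.9 K.

105 K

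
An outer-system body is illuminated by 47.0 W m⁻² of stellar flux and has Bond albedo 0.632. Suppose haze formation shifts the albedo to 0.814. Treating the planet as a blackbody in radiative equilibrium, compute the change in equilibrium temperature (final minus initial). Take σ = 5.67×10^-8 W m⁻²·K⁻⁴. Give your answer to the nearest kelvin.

Initial: T₁ = [S(1−0.632)/(4σ)]^(1/4) = 93.45 K.
Final:   T₂ = [S(1−0.814)/(4σ)]^(1/4) = 78.79 K.
Change: 78.79 − 93.45 = -14.66 K.

-15 K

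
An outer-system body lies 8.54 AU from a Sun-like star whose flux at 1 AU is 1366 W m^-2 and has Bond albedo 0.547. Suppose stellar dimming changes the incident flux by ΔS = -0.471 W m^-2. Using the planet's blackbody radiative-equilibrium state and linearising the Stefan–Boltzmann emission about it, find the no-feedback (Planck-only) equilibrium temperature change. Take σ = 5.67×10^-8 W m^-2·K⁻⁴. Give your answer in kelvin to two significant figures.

-0.49 kelvin

Irradiance scales as 1/d², so S = 1366 W m^-2 × (1/8.54)² = 18.73 W m^-2.
The baseline emission temperature is T_e = 78.21 K.
TOA radiative forcing: ΔF = (1−α)ΔS/4 = 0.453·(-0.471)/4 = -0.05334 W m^-2.
The Planck feedback parameter is 4σT_e³ = 0.1085 W m^-2/K.
So ΔT₀ = -0.05334/0.1085 = -0.492 K.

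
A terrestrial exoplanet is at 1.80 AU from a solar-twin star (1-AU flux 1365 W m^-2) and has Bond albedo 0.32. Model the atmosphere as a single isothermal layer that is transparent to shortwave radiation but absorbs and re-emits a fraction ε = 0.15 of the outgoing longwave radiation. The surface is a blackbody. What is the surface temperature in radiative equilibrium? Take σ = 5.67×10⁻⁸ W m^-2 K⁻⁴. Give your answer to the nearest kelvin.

192 kelvin

Irradiance scales as 1/d², so S = 1365 W m^-2 × (1/1.80)² = 421.3 W m^-2.
Effective emission temperature (TOA balance): σT_e⁴ = S(1−α)/4 = 71.62 W m^-2 → T_e = 188.5 K.
The surface balance (absorbed SW + ε·downward IR = σT_s⁴) with T_a⁴ = T_s⁴/2 reduces to T_s = T_e·[2/(2−ε)]^¼ = 192.2 K.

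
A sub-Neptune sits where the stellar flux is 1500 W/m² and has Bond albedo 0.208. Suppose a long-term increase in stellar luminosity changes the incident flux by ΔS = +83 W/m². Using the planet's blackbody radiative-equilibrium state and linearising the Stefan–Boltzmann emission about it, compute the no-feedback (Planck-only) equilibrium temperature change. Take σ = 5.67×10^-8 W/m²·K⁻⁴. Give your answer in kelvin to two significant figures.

Reference equilibrium: T_e = [S(1−α)/(4σ)]^(1/4) = 269.0 K.
TOA radiative forcing: ΔF = (1−α)ΔS/4 = 0.792·(+83)/4 = 16.43 W/m².
The Planck feedback parameter is 4σT_e³ = 4.416 W/m²/K.
ΔT₀ = ΔF/λ_P = 16.43/4.416 = 3.72 K.

3.7 K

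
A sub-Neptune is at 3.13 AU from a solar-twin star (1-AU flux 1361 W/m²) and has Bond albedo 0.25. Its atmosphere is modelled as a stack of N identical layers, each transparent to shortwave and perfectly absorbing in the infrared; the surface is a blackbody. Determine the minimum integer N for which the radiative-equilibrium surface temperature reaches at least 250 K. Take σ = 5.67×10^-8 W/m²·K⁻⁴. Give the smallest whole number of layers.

8

Irradiance scales as 1/d², so S = 1361 W/m² × (1/3.13)² = 138.9 W/m².
The effective emission temperature is T_e = [S(1−α)/(4σ)]^¼ = 146.4 K.
T_s = (N+1)^(1/4)·T_e ≥ 250 K requires N+1 ≥ (T_s/T_e)⁴ = (250/146.4)⁴ = 8.503.
So N ≥ 7.503; the smallest integer is N = 8.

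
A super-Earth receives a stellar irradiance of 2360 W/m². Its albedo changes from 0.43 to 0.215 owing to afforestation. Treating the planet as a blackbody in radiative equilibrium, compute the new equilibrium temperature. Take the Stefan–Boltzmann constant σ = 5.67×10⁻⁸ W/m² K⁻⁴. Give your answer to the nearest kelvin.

301 K

New equilibrium: T₂ = [(1−0.215)·2360/(4σ)]^(1/4) = 300.6 K.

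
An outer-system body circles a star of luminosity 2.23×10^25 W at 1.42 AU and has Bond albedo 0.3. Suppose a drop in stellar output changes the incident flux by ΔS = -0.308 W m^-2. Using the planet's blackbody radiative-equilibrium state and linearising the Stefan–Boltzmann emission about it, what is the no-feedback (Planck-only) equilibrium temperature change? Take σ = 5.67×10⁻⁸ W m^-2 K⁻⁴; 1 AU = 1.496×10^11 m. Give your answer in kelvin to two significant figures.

d = 1.42 × 1.496×10^11 m = 2.124×10^11 m.
S = L/(4πd²) = 39.32 W m^-2.
Unperturbed T_e = [39.32·(1−0.3)/(4σ)]^¼ = 105.0 K.
TOA radiative forcing: ΔF = (1−α)ΔS/4 = 0.7·(-0.308)/4 = -0.05390 W m^-2.
Linearising σT⁴ gives d(σT⁴)/dT = 4σT_e³ = 0.2623 W m^-2 per K.
So ΔT₀ = -0.05390/0.2623 = -0.206 K.

-0.21 kelvin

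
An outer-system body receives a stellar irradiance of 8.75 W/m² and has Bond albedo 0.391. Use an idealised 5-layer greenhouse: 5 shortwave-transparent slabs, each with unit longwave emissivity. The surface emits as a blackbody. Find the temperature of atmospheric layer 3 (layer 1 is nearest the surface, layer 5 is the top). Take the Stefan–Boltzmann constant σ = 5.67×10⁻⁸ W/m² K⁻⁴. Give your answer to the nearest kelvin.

Top-of-atmosphere balance: σT_e⁴ = S(1−α)/4 = 1.332 W/m² → T_e = 69.62 K.
In the N-layer model, layer k (counted from the surface) has T_k = (N+1−k)^(1/4)·T_e.
T_3 = (3)^(1/4)·69.62 = 91.63 K.

92 K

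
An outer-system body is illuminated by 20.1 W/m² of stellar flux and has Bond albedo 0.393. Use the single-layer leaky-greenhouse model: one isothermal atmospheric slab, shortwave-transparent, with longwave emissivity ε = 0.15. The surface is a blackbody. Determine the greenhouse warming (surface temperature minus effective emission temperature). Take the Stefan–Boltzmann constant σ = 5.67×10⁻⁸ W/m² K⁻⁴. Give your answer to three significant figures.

The planet radiates to space at T_e = [S(1−α)/(4σ)]^(1/4) = 85.64 K.
Surface balance with a leaky layer gives σT_s⁴ = σT_e⁴·2/(2−ε), so T_s = T_e·[2/(2−0.15)]^(1/4) = 87.33 K.
The atmosphere warms the surface by 1.686 K.

1.69 K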